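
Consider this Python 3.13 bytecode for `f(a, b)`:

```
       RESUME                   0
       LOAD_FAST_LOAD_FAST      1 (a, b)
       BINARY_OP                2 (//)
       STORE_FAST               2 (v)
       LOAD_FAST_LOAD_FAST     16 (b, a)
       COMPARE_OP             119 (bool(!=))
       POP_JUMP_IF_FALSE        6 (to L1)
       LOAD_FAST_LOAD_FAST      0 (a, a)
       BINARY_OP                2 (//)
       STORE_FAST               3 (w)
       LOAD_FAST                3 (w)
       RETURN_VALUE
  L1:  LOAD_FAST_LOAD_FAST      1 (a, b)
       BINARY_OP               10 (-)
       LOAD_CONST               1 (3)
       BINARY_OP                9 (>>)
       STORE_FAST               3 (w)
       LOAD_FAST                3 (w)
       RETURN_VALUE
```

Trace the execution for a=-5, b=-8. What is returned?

1

LOAD_FAST_LOAD_FAST a,b → push -5,-8. Stack: [-5, -8]
BINARY_OP // → -5 // -8 = 0. Stack: [0]
STORE_FAST v → v=0. Stack: []
LOAD_FAST_LOAD_FAST b,a → push -8,-5. Stack: [-8, -5]
COMPARE_OP bool(!=) → -8 vs -5 = True. Stack: [True]
POP_JUMP_IF_FALSE → pop True; no jump. Stack: []
LOAD_FAST_LOAD_FAST a,a → push -5,-5. Stack: [-5, -5]
BINARY_OP // → -5 // -5 = 1. Stack: [1]
STORE_FAST w → w=1. Stack: []
LOAD_FAST w → push 1. Stack: [1]
RETURN_VALUE → return 1.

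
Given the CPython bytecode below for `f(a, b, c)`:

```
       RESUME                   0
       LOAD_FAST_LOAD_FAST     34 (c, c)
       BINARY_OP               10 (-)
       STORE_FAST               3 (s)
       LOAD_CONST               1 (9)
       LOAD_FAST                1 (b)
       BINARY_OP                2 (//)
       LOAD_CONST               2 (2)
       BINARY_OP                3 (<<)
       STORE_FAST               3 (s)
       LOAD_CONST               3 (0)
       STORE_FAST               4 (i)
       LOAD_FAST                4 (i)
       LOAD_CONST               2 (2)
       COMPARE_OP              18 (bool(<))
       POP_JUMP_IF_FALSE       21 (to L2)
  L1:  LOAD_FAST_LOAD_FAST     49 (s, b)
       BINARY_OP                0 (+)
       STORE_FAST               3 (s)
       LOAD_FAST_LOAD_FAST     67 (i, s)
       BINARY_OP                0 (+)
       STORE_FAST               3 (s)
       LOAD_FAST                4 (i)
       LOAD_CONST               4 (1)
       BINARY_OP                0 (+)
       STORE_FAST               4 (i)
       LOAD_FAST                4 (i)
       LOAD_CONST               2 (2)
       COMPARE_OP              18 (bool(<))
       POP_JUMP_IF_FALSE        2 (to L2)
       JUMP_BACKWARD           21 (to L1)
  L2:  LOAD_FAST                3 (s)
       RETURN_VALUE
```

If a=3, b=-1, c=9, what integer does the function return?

LOAD_FAST_LOAD_FAST c,c → push 9,9. Stack: [9, 9]
BINARY_OP - → 9 - 9 = 0. Stack: [0]
STORE_FAST s → s=0. Stack: []
LOAD_CONST → push 9. Stack: [9]
LOAD_FAST b → push -1. Stack: [9, -1]
BINARY_OP // → 9 // -1 = -9. Stack: [-9]
LOAD_CONST → push 2. Stack: [-9, 2]
BINARY_OP << → -9 << 2 = -36. Stack: [-36]
STORE_FAST s → s=-36. Stack: []
LOAD_CONST → push 0. Stack: [0]
STORE_FAST i → i=0. Stack: []
LOAD_FAST i → push 0. Stack: [0]
LOAD_CONST → push 2. Stack: [0, 2]
COMPARE_OP bool(<) → 0 vs 2 = True. Stack: [True]
POP_JUMP_IF_FALSE → pop True; no jump. Stack: []
LOAD_FAST_LOAD_FAST s,b → push -36,-1. Stack: [-36, -1]
BINARY_OP + → -36 + -1 = -37. Stack: [-37]
STORE_FAST s → s=-37. Stack: []
LOAD_FAST_LOAD_FAST i,s → push 0,-37. Stack: [0, -37]
BINARY_OP + → 0 + -37 = -37. Stack: [-37]
STORE_FAST s → s=-37. Stack: []
LOAD_FAST i → push 0. Stack: [0]
LOAD_CONST → push 1. Stack: [0, 1]
BINARY_OP + → 0 + 1 = 1. Stack: [1]
STORE_FAST i → i=1. Stack: []
LOAD_FAST i → push 1. Stack: [1]
LOAD_CONST → push 2. Stack: [1, 2]
COMPARE_OP bool(<) → 1 vs 2 = True. Stack: [True]
POP_JUMP_IF_FALSE → pop True; no jump. Stack: []
LOAD_FAST_LOAD_FAST s,b → push -37,-1. Stack: [-37, -1]
BINARY_OP + → -37 + -1 = -38. Stack: [-38]
STORE_FAST s → s=-38. Stack: []
LOAD_FAST_LOAD_FAST i,s → push 1,-38. Stack: [1, -38]
BINARY_OP + → 1 + -38 = -37. Stack: [-37]
STORE_FAST s → s=-37. Stack: []
LOAD_FAST i → push 1. Stack: [1]
LOAD_CONST → push 1. Stack: [1, 1]
BINARY_OP + → 1 + 1 = 2. Stack: [2]
STORE_FAST i → i=2. Stack: []
LOAD_FAST i → push 2. Stack: [2]
LOAD_CONST → push 2. Stack: [2, 2]
COMPARE_OP bool(<) → 2 vs 2 = False. Stack: [False]
POP_JUMP_IF_FALSE → pop False; jump. Stack: []
LOAD_FAST s → push -37. Stack: [-37]
RETURN_VALUE → return -37.

-37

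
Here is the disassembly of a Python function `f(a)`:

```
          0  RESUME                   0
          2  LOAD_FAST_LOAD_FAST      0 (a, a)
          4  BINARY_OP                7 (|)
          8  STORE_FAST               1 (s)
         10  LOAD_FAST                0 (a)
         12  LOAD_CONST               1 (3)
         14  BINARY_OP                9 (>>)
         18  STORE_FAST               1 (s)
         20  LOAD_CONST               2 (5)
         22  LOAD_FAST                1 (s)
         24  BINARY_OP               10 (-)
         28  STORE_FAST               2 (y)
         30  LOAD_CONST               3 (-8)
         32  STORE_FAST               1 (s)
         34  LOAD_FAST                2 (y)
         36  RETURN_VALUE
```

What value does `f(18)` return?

LOAD_FAST_LOAD_FAST a,a → push 18,18. Stack: [18, 18]
BINARY_OP | → 18 | 18 = 18. Stack: [18]
STORE_FAST s → s=18. Stack: []
LOAD_FAST a → push 18. Stack: [18]
LOAD_CONST → push 3. Stack: [18, 3]
BINARY_OP >> → 18 >> 3 = 2. Stack: [2]
STORE_FAST s → s=2. Stack: []
LOAD_CONST → push 5. Stack: [5]
LOAD_FAST s → push 2. Stack: [5, 2]
BINARY_OP - → 5 - 2 = 3. Stack: [3]
STORE_FAST y → y=3. Stack: []
LOAD_CONST → push -8. Stack: [-8]
STORE_FAST s → s=-8. Stack: []
LOAD_FAST y → push 3. Stack: [3]
RETURN_VALUE → return 3.

3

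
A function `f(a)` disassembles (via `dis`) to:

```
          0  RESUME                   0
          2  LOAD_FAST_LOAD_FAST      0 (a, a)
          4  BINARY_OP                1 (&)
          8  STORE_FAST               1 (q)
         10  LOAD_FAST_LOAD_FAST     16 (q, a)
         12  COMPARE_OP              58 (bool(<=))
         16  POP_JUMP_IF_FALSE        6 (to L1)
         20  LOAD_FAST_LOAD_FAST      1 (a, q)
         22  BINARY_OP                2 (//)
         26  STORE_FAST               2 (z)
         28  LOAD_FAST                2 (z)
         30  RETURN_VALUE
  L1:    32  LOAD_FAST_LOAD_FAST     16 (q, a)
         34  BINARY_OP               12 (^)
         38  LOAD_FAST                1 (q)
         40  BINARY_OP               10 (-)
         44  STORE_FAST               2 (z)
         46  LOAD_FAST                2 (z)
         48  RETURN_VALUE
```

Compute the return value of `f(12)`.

LOAD_FAST_LOAD_FAST a,a → push 12,12. Stack: [12, 12]
BINARY_OP & → 12 & 12 = 12. Stack: [12]
STORE_FAST q → q=12. Stack: []
LOAD_FAST_LOAD_FAST q,a → push 12,12. Stack: [12, 12]
COMPARE_OP bool(<=) → 12 vs 12 = True. Stack: [True]
POP_JUMP_IF_FALSE → pop True; no jump. Stack: []
LOAD_FAST_LOAD_FAST a,q → push 12,12. Stack: [12, 12]
BINARY_OP // → 12 // 12 = 1. Stack: [1]
STORE_FAST z → z=1. Stack: []
LOAD_FAST z → push 1. Stack: [1]
RETURN_VALUE → return 1.

1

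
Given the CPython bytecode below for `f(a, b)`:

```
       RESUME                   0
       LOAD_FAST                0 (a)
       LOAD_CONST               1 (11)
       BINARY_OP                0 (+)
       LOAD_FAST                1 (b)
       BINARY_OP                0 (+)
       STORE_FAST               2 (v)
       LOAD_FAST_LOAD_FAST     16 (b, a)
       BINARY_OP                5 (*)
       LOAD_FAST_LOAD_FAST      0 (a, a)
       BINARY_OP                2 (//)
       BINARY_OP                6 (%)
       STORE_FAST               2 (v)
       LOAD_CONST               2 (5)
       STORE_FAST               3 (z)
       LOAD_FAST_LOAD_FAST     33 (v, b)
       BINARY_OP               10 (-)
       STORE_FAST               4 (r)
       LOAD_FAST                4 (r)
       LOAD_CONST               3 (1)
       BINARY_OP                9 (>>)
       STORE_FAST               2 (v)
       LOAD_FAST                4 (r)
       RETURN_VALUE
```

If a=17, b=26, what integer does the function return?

-26

LOAD_FAST a → push 17. Stack: [17]
LOAD_CONST → push 11. Stack: [17, 11]
BINARY_OP + → 17 + 11 = 28. Stack: [28]
LOAD_FAST b → push 26. Stack: [28, 26]
BINARY_OP + → 28 + 26 = 54. Stack: [54]
STORE_FAST v → v=54. Stack: []
LOAD_FAST_LOAD_FAST b,a → push 26,17. Stack: [26, 17]
BINARY_OP * → 26 * 17 = 442. Stack: [442]
LOAD_FAST_LOAD_FAST a,a → push 17,17. Stack: [442, 17, 17]
BINARY_OP // → 17 // 17 = 1. Stack: [442, 1]
BINARY_OP % → 442 % 1 = 0. Stack: [0]
STORE_FAST v → v=0. Stack: []
LOAD_CONST → push 5. Stack: [5]
STORE_FAST z → z=5. Stack: []
LOAD_FAST_LOAD_FAST v,b → push 0,26. Stack: [0, 26]
BINARY_OP - → 0 - 26 = -26. Stack: [-26]
STORE_FAST r → r=-26. Stack: []
LOAD_FAST r → push -26. Stack: [-26]
LOAD_CONST → push 1. Stack: [-26, 1]
BINARY_OP >> → -26 >> 1 = -13. Stack: [-13]
STORE_FAST v → v=-13. Stack: []
LOAD_FAST r → push -26. Stack: [-26]
RETURN_VALUE → return -26.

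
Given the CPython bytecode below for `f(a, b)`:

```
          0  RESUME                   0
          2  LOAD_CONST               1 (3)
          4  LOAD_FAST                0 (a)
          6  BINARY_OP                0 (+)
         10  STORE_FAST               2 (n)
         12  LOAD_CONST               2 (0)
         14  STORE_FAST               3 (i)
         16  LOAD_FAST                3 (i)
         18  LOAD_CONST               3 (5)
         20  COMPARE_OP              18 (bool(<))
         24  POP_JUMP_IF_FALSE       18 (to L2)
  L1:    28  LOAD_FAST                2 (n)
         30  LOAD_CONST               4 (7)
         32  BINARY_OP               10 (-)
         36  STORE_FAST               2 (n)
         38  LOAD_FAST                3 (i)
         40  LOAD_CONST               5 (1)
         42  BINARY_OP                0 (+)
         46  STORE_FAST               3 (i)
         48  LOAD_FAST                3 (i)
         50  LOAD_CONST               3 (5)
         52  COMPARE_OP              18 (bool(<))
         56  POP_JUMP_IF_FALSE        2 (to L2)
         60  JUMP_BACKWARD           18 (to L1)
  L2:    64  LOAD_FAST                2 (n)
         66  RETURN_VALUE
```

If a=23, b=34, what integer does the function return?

LOAD_CONST → push 3
LOAD_FAST a → push 23
BINARY_OP + → 3 + 23 = 26
STORE_FAST n → n=26
LOAD_CONST → push 0
STORE_FAST i → i=0
LOAD_FAST i → push 0
LOAD_CONST → push 5
COMPARE_OP bool(<) → 0 vs 5 = True
POP_JUMP_IF_FALSE → pop True; no jump
LOAD_FAST n → push 26
LOAD_CONST → push 7
BINARY_OP - → 26 - 7 = 19
STORE_FAST n → n=19
LOAD_FAST i → push 0
LOAD_CONST → push 1
BINARY_OP + → 0 + 1 = 1
STORE_FAST i → i=1
LOAD_FAST i → push 1
LOAD_CONST → push 5
COMPARE_OP bool(<) → 1 vs 5 = True
POP_JUMP_IF_FALSE → pop True; no jump
LOAD_FAST n → push 19
LOAD_CONST → push 7
BINARY_OP - → 19 - 7 = 12
STORE_FAST n → n=12
LOAD_FAST i → push 1
LOAD_CONST → push 1
BINARY_OP + → 1 + 1 = 2
STORE_FAST i → i=2
LOAD_FAST i → push 2
LOAD_CONST → push 5
COMPARE_OP bool(<) → 2 vs 5 = True
POP_JUMP_IF_FALSE → pop True; no jump
LOAD_FAST n → push 12
LOAD_CONST → push 7
BINARY_OP - → 12 - 7 = 5
STORE_FAST n → n=5
LOAD_FAST i → push 2
LOAD_CONST → push 1
BINARY_OP + → 2 + 1 = 3
STORE_FAST i → i=3
LOAD_FAST i → push 3
LOAD_CONST → push 5
COMPARE_OP bool(<) → 3 vs 5 = True
POP_JUMP_IF_FALSE → pop True; no jump
LOAD_FAST n → push 5
LOAD_CONST → push 7
BINARY_OP - → 5 - 7 = -2
STORE_FAST n → n=-2
LOAD_FAST i → push 3
LOAD_CONST → push 1
BINARY_OP + → 3 + 1 = 4
STORE_FAST i → i=4
LOAD_FAST i → push 4
LOAD_CONST → push 5
COMPARE_OP bool(<) → 4 vs 5 = True
POP_JUMP_IF_FALSE → pop True; no jump
LOAD_FAST n → push -2
LOAD_CONST → push 7
BINARY_OP - → -2 - 7 = -9
STORE_FAST n → n=-9
LOAD_FAST i → push 4
LOAD_CONST → push 1
BINARY_OP + → 4 + 1 = 5
STORE_FAST i → i=5
LOAD_FAST i → push 5
LOAD_CONST → push 5
COMPARE_OP bool(<) → 5 vs 5 = False
POP_JUMP_IF_FALSE → pop False; jump
LOAD_FAST n → push -9
RETURN_VALUE → return -9.

-9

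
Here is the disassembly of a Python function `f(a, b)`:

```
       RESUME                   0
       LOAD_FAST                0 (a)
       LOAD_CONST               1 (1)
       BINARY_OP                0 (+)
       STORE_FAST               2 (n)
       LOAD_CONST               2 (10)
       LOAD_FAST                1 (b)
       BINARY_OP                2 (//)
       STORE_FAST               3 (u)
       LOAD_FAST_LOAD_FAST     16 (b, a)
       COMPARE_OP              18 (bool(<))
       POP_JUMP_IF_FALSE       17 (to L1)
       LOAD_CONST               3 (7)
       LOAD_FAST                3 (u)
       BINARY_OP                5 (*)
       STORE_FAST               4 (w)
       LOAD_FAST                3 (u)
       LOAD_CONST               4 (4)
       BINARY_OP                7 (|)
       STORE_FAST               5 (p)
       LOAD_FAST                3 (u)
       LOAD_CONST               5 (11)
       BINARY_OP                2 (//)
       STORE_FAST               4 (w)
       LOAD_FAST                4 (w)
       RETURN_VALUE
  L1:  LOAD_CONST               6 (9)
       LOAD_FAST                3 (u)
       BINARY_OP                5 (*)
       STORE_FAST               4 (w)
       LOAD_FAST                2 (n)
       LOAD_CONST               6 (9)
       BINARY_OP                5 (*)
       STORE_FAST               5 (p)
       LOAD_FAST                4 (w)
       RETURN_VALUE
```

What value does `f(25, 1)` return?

LOAD_FAST a → push 25. Stack: [25]
LOAD_CONST → push 1. Stack: [25, 1]
BINARY_OP + → 25 + 1 = 26. Stack: [26]
STORE_FAST n → n=26. Stack: []
LOAD_CONST → push 10. Stack: [10]
LOAD_FAST b → push 1. Stack: [10, 1]
BINARY_OP // → 10 // 1 = 10. Stack: [10]
STORE_FAST u → u=10. Stack: []
LOAD_FAST_LOAD_FAST b,a → push 1,25. Stack: [1, 25]
COMPARE_OP bool(<) → 1 vs 25 = True. Stack: [True]
POP_JUMP_IF_FALSE → pop True; no jump. Stack: []
LOAD_CONST → push 7. Stack: [7]
LOAD_FAST u → push 10. Stack: [7, 10]
BINARY_OP * → 7 * 10 = 70. Stack: [70]
STORE_FAST w → w=70. Stack: []
LOAD_FAST u → push 10. Stack: [10]
LOAD_CONST → push 4. Stack: [10, 4]
BINARY_OP | → 10 | 4 = 14. Stack: [14]
STORE_FAST p → p=14. Stack: []
LOAD_FAST u → push 10. Stack: [10]
LOAD_CONST → push 11. Stack: [10, 11]
BINARY_OP // → 10 // 11 = 0. Stack: [0]
STORE_FAST w → w=0. Stack: []
LOAD_FAST w → push 0. Stack: [0]
RETURN_VALUE → return 0.

0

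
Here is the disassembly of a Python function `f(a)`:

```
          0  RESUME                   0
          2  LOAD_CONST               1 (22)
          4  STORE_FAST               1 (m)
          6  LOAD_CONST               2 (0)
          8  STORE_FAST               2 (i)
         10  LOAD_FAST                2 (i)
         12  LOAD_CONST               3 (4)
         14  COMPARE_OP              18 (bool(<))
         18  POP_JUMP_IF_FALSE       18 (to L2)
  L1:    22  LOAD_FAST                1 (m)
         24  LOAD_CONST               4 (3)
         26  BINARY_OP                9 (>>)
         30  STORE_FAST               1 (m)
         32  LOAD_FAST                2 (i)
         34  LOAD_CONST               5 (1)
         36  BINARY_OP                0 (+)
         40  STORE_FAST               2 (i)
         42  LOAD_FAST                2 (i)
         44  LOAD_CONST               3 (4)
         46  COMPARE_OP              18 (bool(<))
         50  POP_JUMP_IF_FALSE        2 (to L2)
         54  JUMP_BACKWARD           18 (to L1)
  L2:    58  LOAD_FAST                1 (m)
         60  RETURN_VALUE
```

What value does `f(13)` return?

LOAD_CONST → push 22. Stack: [22]
STORE_FAST m → m=22. Stack: []
LOAD_CONST → push 0. Stack: [0]
STORE_FAST i → i=0. Stack: []
LOAD_FAST i → push 0. Stack: [0]
LOAD_CONST → push 4. Stack: [0, 4]
COMPARE_OP bool(<) → 0 vs 4 = True. Stack: [True]
POP_JUMP_IF_FALSE → pop True; no jump. Stack: []
LOAD_FAST m → push 22. Stack: [22]
LOAD_CONST → push 3. Stack: [22, 3]
BINARY_OP >> → 22 >> 3 = 2. Stack: [2]
STORE_FAST m → m=2. Stack: []
LOAD_FAST i → push 0. Stack: [0]
LOAD_CONST → push 1. Stack: [0, 1]
BINARY_OP + → 0 + 1 = 1. Stack: [1]
STORE_FAST i → i=1. Stack: []
LOAD_FAST i → push 1. Stack: [1]
LOAD_CONST → push 4. Stack: [1, 4]
COMPARE_OP bool(<) → 1 vs 4 = True. Stack: [True]
POP_JUMP_IF_FALSE → pop True; no jump. Stack: []
LOAD_FAST m → push 2. Stack: [2]
LOAD_CONST → push 3. Stack: [2, 3]
BINARY_OP >> → 2 >> 3 = 0. Stack: [0]
STORE_FAST m → m=0. Stack: []
LOAD_FAST i → push 1. Stack: [1]
LOAD_CONST → push 1. Stack: [1, 1]
BINARY_OP + → 1 + 1 = 2. Stack: [2]
STORE_FAST i → i=2. Stack: []
LOAD_FAST i → push 2. Stack: [2]
LOAD_CONST → push 4. Stack: [2, 4]
COMPARE_OP bool(<) → 2 vs 4 = True. Stack: [True]
POP_JUMP_IF_FALSE → pop True; no jump. Stack: []
LOAD_FAST m → push 0. Stack: [0]
LOAD_CONST → push 3. Stack: [0, 3]
BINARY_OP >> → 0 >> 3 = 0. Stack: [0]
STORE_FAST m → m=0. Stack: []
LOAD_FAST i → push 2. Stack: [2]
LOAD_CONST → push 1. Stack: [2, 1]
BINARY_OP + → 2 + 1 = 3. Stack: [3]
STORE_FAST i → i=3. Stack: []
LOAD_FAST i → push 3. Stack: [3]
LOAD_CONST → push 4. Stack: [3, 4]
COMPARE_OP bool(<) → 3 vs 4 = True. Stack: [True]
POP_JUMP_IF_FALSE → pop True; no jump. Stack: []
LOAD_FAST m → push 0. Stack: [0]
LOAD_CONST → push 3. Stack: [0, 3]
BINARY_OP >> → 0 >> 3 = 0. Stack: [0]
STORE_FAST m → m=0. Stack: []
LOAD_FAST i → push 3. Stack: [3]
LOAD_CONST → push 1. Stack: [3, 1]
BINARY_OP + → 3 + 1 = 4. Stack: [4]
STORE_FAST i → i=4. Stack: []
LOAD_FAST i → push 4. Stack: [4]
LOAD_CONST → push 4. Stack: [4, 4]
COMPARE_OP bool(<) → 4 vs 4 = False. Stack: [False]
POP_JUMP_IF_FALSE → pop False; jump. Stack: []
LOAD_FAST m → push 0. Stack: [0]
RETURN_VALUE → return 0.

0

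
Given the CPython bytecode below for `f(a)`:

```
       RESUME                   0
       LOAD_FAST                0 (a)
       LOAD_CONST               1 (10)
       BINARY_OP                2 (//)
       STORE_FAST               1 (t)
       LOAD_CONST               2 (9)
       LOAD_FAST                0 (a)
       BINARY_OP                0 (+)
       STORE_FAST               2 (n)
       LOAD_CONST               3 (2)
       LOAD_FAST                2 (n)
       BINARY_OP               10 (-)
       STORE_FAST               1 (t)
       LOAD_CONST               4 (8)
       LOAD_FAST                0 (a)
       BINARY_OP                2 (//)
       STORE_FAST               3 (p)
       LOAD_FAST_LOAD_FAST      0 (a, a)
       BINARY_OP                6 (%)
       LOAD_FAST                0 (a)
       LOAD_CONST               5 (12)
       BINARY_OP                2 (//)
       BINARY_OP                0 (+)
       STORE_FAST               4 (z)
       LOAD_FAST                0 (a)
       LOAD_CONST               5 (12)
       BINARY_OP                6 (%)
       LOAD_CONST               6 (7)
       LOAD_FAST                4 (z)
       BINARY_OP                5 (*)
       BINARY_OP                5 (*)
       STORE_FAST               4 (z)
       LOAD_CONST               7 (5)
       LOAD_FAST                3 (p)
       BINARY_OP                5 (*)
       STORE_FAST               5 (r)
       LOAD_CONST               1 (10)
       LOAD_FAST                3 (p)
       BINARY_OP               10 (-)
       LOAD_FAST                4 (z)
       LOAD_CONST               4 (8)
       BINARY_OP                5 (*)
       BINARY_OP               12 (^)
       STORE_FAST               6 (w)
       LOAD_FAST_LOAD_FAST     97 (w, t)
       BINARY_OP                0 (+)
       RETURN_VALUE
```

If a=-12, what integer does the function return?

LOAD_FAST a → push -12. Stack: [-12]
LOAD_CONST → push 10. Stack: [-12, 10]
BINARY_OP // → -12 // 10 = -2. Stack: [-2]
STORE_FAST t → t=-2. Stack: []
LOAD_CONST → push 9. Stack: [9]
LOAD_FAST a → push -12. Stack: [9, -12]
BINARY_OP + → 9 + -12 = -3. Stack: [-3]
STORE_FAST n → n=-3. Stack: []
LOAD_CONST → push 2. Stack: [2]
LOAD_FAST n → push -3. Stack: [2, -3]
BINARY_OP - → 2 - -3 = 5. Stack: [5]
STORE_FAST t → t=5. Stack: []
LOAD_CONST → push 8. Stack: [8]
LOAD_FAST a → push -12. Stack: [8, -12]
BINARY_OP // → 8 // -12 = -1. Stack: [-1]
STORE_FAST p → p=-1. Stack: []
LOAD_FAST_LOAD_FAST a,a → push -12,-12. Stack: [-12, -12]
BINARY_OP % → -12 % -12 = 0. Stack: [0]
LOAD_FAST a → push -12. Stack: [0, -12]
LOAD_CONST → push 12. Stack: [0, -12, 12]
BINARY_OP // → -12 // 12 = -1. Stack: [0, -1]
BINARY_OP + → 0 + -1 = -1. Stack: [-1]
STORE_FAST z → z=-1. Stack: []
LOAD_FAST a → push -12. Stack: [-12]
LOAD_CONST → push 12. Stack: [-12, 12]
BINARY_OP % → -12 % 12 = 0. Stack: [0]
LOAD_CONST → push 7. Stack: [0, 7]
LOAD_FAST z → push -1. Stack: [0, 7, -1]
BINARY_OP * → 7 * -1 = -7. Stack: [0, -7]
BINARY_OP * → 0 * -7 = 0. Stack: [0]
STORE_FAST z → z=0. Stack: []
LOAD_CONST → push 5. Stack: [5]
LOAD_FAST p → push -1. Stack: [5, -1]
BINARY_OP * → 5 * -1 = -5. Stack: [-5]
STORE_FAST r → r=-5. Stack: []
LOAD_CONST → push 10. Stack: [10]
LOAD_FAST p → push -1. Stack: [10, -1]
BINARY_OP - → 10 - -1 = 11. Stack: [11]
LOAD_FAST z → push 0. Stack: [11, 0]
LOAD_CONST → push 8. Stack: [11, 0, 8]
BINARY_OP * → 0 * 8 = 0. Stack: [11, 0]
BINARY_OP ^ → 11 ^ 0 = 11. Stack: [11]
STORE_FAST w → w=11. Stack: []
LOAD_FAST_LOAD_FAST w,t → push 11,5. Stack: [11, 5]
BINARY_OP + → 11 + 5 = 16. Stack: [16]
RETURN_VALUE → return 16.

16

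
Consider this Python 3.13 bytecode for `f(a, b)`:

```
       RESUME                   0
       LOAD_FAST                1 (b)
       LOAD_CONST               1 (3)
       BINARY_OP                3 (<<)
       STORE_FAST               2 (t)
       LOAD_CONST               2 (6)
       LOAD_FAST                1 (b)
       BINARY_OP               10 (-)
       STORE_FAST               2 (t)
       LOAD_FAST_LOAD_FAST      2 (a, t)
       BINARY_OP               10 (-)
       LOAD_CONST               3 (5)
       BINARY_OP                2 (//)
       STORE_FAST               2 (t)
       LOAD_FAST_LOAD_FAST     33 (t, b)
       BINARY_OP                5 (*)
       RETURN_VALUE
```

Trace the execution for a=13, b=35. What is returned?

280

LOAD_FAST b → push 35. Stack: [35]
LOAD_CONST → push 3. Stack: [35, 3]
BINARY_OP << → 35 << 3 = 280. Stack: [280]
STORE_FAST t → t=280. Stack: []
LOAD_CONST → push 6. Stack: [6]
LOAD_FAST b → push 35. Stack: [6, 35]
BINARY_OP - → 6 - 35 = -29. Stack: [-29]
STORE_FAST t → t=-29. Stack: []
LOAD_FAST_LOAD_FAST a,t → push 13,-29. Stack: [13, -29]
BINARY_OP - → 13 - -29 = 42. Stack: [42]
LOAD_CONST → push 5. Stack: [42, 5]
BINARY_OP // → 42 // 5 = 8. Stack: [8]
STORE_FAST t → t=8. Stack: []
LOAD_FAST_LOAD_FAST t,b → push 8,35. Stack: [8, 35]
BINARY_OP * → 8 * 35 = 280. Stack: [280]
RETURN_VALUE → return 280.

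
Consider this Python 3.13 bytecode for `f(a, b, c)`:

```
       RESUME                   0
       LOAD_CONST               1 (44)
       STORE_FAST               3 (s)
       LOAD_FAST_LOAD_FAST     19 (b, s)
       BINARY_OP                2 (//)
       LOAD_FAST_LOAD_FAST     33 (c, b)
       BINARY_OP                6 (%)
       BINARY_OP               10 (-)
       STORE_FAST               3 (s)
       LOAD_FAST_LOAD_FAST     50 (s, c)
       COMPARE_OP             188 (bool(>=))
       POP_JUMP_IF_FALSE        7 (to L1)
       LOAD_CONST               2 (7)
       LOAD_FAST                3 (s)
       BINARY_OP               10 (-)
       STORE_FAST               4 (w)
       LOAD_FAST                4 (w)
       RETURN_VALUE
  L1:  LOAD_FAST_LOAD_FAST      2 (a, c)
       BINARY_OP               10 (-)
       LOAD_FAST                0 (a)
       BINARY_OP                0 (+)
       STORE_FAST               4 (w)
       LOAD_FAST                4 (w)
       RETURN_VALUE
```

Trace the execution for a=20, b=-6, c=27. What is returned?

13

LOAD_CONST → push 44. Stack: [44]
STORE_FAST s → s=44. Stack: []
LOAD_FAST_LOAD_FAST b,s → push -6,44. Stack: [-6, 44]
BINARY_OP // → -6 // 44 = -1. Stack: [-1]
LOAD_FAST_LOAD_FAST c,b → push 27,-6. Stack: [-1, 27, -6]
BINARY_OP % → 27 % -6 = -3. Stack: [-1, -3]
BINARY_OP - → -1 - -3 = 2. Stack: [2]
STORE_FAST s → s=2. Stack: []
LOAD_FAST_LOAD_FAST s,c → push 2,27. Stack: [2, 27]
COMPARE_OP bool(>=) → 2 vs 27 = False. Stack: [False]
POP_JUMP_IF_FALSE → pop False; jump. Stack: []
LOAD_FAST_LOAD_FAST a,c → push 20,27. Stack: [20, 27]
BINARY_OP - → 20 - 27 = -7. Stack: [-7]
LOAD_FAST a → push 20. Stack: [-7, 20]
BINARY_OP + → -7 + 20 = 13. Stack: [13]
STORE_FAST w → w=13. Stack: []
LOAD_FAST w → push 13. Stack: [13]
RETURN_VALUE → return 13.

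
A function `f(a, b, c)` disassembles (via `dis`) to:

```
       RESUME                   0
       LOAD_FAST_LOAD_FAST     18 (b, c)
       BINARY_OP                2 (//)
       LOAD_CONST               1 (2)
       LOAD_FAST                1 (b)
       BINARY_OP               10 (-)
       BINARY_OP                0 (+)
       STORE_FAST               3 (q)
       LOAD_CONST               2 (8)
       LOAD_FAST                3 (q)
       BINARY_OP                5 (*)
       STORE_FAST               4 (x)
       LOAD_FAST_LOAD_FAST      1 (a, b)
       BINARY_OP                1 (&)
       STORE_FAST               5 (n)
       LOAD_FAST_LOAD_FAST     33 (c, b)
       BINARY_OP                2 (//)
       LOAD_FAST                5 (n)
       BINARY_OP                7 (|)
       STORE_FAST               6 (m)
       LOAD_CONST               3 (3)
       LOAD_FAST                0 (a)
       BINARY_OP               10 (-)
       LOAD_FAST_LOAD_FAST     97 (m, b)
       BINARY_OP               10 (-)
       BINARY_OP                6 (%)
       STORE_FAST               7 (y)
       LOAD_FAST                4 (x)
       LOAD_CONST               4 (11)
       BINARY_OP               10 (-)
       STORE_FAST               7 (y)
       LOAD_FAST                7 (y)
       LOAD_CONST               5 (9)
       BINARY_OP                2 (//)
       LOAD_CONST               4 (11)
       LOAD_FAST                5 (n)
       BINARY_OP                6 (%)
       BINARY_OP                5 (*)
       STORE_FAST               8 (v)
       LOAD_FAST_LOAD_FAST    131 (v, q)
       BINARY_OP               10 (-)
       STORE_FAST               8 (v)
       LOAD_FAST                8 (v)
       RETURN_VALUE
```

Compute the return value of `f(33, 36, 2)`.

LOAD_FAST_LOAD_FAST b,c → push 36,2. Stack: [36, 2]
BINARY_OP // → 36 // 2 = 18. Stack: [18]
LOAD_CONST → push 2. Stack: [18, 2]
LOAD_FAST b → push 36. Stack: [18, 2, 36]
BINARY_OP - → 2 - 36 = -34. Stack: [18, -34]
BINARY_OP + → 18 + -34 = -16. Stack: [-16]
STORE_FAST q → q=-16. Stack: []
LOAD_CONST → push 8. Stack: [8]
LOAD_FAST q → push -16. Stack: [8, -16]
BINARY_OP * → 8 * -16 = -128. Stack: [-128]
STORE_FAST x → x=-128. Stack: []
LOAD_FAST_LOAD_FAST a,b → push 33,36. Stack: [33, 36]
BINARY_OP & → 33 & 36 = 32. Stack: [32]
STORE_FAST n → n=32. Stack: []
LOAD_FAST_LOAD_FAST c,b → push 2,36. Stack: [2, 36]
BINARY_OP // → 2 // 36 = 0. Stack: [0]
LOAD_FAST n → push 32. Stack: [0, 32]
BINARY_OP | → 0 | 32 = 32. Stack: [32]
STORE_FAST m → m=32. Stack: []
LOAD_CONST → push 3. Stack: [3]
LOAD_FAST a → push 33. Stack: [3, 33]
BINARY_OP - → 3 - 33 = -30. Stack: [-30]
LOAD_FAST_LOAD_FAST m,b → push 32,36. Stack: [-30, 32, 36]
BINARY_OP - → 32 - 36 = -4. Stack: [-30, -4]
BINARY_OP % → -30 % -4 = -2. Stack: [-2]
STORE_FAST y → y=-2. Stack: []
LOAD_FAST x → push -128. Stack: [-128]
LOAD_CONST → push 11. Stack: [-128, 11]
BINARY_OP - → -128 - 11 = -139. Stack: [-139]
STORE_FAST y → y=-139. Stack: []
LOAD_FAST y → push -139. Stack: [-139]
LOAD_CONST → push 9. Stack: [-139, 9]
BINARY_OP // → -139 // 9 = -16. Stack: [-16]
LOAD_CONST → push 11. Stack: [-16, 11]
LOAD_FAST n → push 32. Stack: [-16, 11, 32]
BINARY_OP % → 11 % 32 = 11. Stack: [-16, 11]
BINARY_OP * → -16 * 11 = -176. Stack: [-176]
STORE_FAST v → v=-176. Stack: []
LOAD_FAST_LOAD_FAST v,q → push -176,-16. Stack: [-176, -16]
BINARY_OP - → -176 - -16 = -160. Stack: [-160]
STORE_FAST v → v=-160. Stack: []
LOAD_FAST v → push -160. Stack: [-160]
RETURN_VALUE → return -160.

-160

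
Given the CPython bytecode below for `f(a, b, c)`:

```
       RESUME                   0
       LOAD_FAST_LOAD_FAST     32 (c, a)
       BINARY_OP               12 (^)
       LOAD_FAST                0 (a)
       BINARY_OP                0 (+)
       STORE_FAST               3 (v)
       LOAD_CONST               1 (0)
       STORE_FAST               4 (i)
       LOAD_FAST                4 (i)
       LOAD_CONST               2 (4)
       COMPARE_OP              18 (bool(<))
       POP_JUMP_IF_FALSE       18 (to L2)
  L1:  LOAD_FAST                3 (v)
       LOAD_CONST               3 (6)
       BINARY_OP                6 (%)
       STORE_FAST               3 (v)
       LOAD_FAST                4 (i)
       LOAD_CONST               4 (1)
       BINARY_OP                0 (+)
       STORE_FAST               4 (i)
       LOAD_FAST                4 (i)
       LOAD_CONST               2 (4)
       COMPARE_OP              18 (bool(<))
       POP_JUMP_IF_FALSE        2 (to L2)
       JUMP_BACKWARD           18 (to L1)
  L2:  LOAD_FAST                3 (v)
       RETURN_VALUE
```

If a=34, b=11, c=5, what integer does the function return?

LOAD_FAST_LOAD_FAST c,a → push 5,34. Stack: [5, 34]
BINARY_OP ^ → 5 ^ 34 = 39. Stack: [39]
LOAD_FAST a → push 34. Stack: [39, 34]
BINARY_OP + → 39 + 34 = 73. Stack: [73]
STORE_FAST v → v=73. Stack: []
LOAD_CONST → push 0. Stack: [0]
STORE_FAST i → i=0. Stack: []
LOAD_FAST i → push 0. Stack: [0]
LOAD_CONST → push 4. Stack: [0, 4]
COMPARE_OP bool(<) → 0 vs 4 = True. Stack: [True]
POP_JUMP_IF_FALSE → pop True; no jump. Stack: []
LOAD_FAST v → push 73. Stack: [73]
LOAD_CONST → push 6. Stack: [73, 6]
BINARY_OP % → 73 % 6 = 1. Stack: [1]
STORE_FAST v → v=1. Stack: []
LOAD_FAST i → push 0. Stack: [0]
LOAD_CONST → push 1. Stack: [0, 1]
BINARY_OP + → 0 + 1 = 1. Stack: [1]
STORE_FAST i → i=1. Stack: []
LOAD_FAST i → push 1. Stack: [1]
LOAD_CONST → push 4. Stack: [1, 4]
COMPARE_OP bool(<) → 1 vs 4 = True. Stack: [True]
POP_JUMP_IF_FALSE → pop True; no jump. Stack: []
LOAD_FAST v → push 1. Stack: [1]
LOAD_CONST → push 6. Stack: [1, 6]
BINARY_OP % → 1 % 6 = 1. Stack: [1]
STORE_FAST v → v=1. Stack: []
LOAD_FAST i → push 1. Stack: [1]
LOAD_CONST → push 1. Stack: [1, 1]
BINARY_OP + → 1 + 1 = 2. Stack: [2]
STORE_FAST i → i=2. Stack: []
LOAD_FAST i → push 2. Stack: [2]
LOAD_CONST → push 4. Stack: [2, 4]
COMPARE_OP bool(<) → 2 vs 4 = True. Stack: [True]
POP_JUMP_IF_FALSE → pop True; no jump. Stack: []
LOAD_FAST v → push 1. Stack: [1]
LOAD_CONST → push 6. Stack: [1, 6]
BINARY_OP % → 1 % 6 = 1. Stack: [1]
STORE_FAST v → v=1. Stack: []
LOAD_FAST i → push 2. Stack: [2]
LOAD_CONST → push 1. Stack: [2, 1]
BINARY_OP + → 2 + 1 = 3. Stack: [3]
STORE_FAST i → i=3. Stack: []
LOAD_FAST i → push 3. Stack: [3]
LOAD_CONST → push 4. Stack: [3, 4]
COMPARE_OP bool(<) → 3 vs 4 = True. Stack: [True]
POP_JUMP_IF_FALSE → pop True; no jump. Stack: []
LOAD_FAST v → push 1. Stack: [1]
LOAD_CONST → push 6. Stack: [1, 6]
BINARY_OP % → 1 % 6 = 1. Stack: [1]
STORE_FAST v → v=1. Stack: []
LOAD_FAST i → push 3. Stack: [3]
LOAD_CONST → push 1. Stack: [3, 1]
BINARY_OP + → 3 + 1 = 4. Stack: [4]
STORE_FAST i → i=4. Stack: []
LOAD_FAST i → push 4. Stack: [4]
LOAD_CONST → push 4. Stack: [4, 4]
COMPARE_OP bool(<) → 4 vs 4 = False. Stack: [False]
POP_JUMP_IF_FALSE → pop False; jump. Stack: []
LOAD_FAST v → push 1. Stack: [1]
RETURN_VALUE → return 1.

1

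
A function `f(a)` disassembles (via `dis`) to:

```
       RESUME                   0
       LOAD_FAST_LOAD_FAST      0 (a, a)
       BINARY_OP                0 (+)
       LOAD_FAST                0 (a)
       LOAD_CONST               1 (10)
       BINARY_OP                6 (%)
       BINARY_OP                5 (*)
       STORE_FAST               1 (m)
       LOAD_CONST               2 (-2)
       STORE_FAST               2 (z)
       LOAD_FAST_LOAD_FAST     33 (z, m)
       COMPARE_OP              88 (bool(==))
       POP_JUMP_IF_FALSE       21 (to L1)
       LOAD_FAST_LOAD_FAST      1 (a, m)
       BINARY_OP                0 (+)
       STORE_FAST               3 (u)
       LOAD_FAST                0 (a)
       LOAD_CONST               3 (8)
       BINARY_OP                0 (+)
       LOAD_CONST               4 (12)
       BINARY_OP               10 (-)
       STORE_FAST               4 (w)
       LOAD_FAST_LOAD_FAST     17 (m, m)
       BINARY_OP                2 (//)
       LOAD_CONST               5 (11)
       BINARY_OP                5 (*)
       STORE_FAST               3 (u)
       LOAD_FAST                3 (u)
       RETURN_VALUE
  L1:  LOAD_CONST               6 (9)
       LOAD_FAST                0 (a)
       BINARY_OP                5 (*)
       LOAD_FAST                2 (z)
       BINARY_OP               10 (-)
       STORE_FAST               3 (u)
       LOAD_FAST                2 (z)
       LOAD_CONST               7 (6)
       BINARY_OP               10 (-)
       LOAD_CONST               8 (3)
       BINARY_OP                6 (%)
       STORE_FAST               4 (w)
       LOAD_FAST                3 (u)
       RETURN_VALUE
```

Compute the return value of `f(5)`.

LOAD_FAST_LOAD_FAST a,a → push 5,5. Stack: [5, 5]
BINARY_OP + → 5 + 5 = 10. Stack: [10]
LOAD_FAST a → push 5. Stack: [10, 5]
LOAD_CONST → push 10. Stack: [10, 5, 10]
BINARY_OP % → 5 % 10 = 5. Stack: [10, 5]
BINARY_OP * → 10 * 5 = 50. Stack: [50]
STORE_FAST m → m=50. Stack: []
LOAD_CONST → push -2. Stack: [-2]
STORE_FAST z → z=-2. Stack: []
LOAD_FAST_LOAD_FAST z,m → push -2,50. Stack: [-2, 50]
COMPARE_OP bool(==) → -2 vs 50 = False. Stack: [False]
POP_JUMP_IF_FALSE → pop False; jump. Stack: []
LOAD_CONST → push 9. Stack: [9]
LOAD_FAST a → push 5. Stack: [9, 5]
BINARY_OP * → 9 * 5 = 45. Stack: [45]
LOAD_FAST z → push -2. Stack: [45, -2]
BINARY_OP - → 45 - -2 = 47. Stack: [47]
STORE_FAST u → u=47. Stack: []
LOAD_FAST z → push -2. Stack: [-2]
LOAD_CONST → push 6. Stack: [-2, 6]
BINARY_OP - → -2 - 6 = -8. Stack: [-8]
LOAD_CONST → push 3. Stack: [-8, 3]
BINARY_OP % → -8 % 3 = 1. Stack: [1]
STORE_FAST w → w=1. Stack: []
LOAD_FAST u → push 47. Stack: [47]
RETURN_VALUE → return 47.

47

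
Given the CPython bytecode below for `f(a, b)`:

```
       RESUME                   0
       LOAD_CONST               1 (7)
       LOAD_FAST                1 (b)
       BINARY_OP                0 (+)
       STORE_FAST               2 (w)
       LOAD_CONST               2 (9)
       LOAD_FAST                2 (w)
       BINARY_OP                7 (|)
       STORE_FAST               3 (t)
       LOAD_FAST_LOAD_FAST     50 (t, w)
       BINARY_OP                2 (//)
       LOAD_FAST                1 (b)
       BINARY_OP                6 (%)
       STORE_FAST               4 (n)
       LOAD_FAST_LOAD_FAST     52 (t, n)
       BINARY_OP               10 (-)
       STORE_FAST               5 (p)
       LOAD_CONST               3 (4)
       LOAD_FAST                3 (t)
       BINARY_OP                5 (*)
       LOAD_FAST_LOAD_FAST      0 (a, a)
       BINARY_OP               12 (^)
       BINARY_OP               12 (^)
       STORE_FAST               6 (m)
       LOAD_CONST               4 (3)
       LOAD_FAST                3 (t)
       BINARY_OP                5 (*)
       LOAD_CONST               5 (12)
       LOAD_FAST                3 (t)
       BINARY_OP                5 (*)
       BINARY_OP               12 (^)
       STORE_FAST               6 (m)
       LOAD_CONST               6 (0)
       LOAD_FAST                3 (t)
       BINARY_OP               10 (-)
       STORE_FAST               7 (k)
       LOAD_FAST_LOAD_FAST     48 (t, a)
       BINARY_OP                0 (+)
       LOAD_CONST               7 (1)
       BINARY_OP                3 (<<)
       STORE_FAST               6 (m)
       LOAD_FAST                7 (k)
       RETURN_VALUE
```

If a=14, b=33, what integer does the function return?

LOAD_CONST → push 7. Stack: [7]
LOAD_FAST b → push 33. Stack: [7, 33]
BINARY_OP + → 7 + 33 = 40. Stack: [40]
STORE_FAST w → w=40. Stack: []
LOAD_CONST → push 9. Stack: [9]
LOAD_FAST w → push 40. Stack: [9, 40]
BINARY_OP | → 9 | 40 = 41. Stack: [41]
STORE_FAST t → t=41. Stack: []
LOAD_FAST_LOAD_FAST t,w → push 41,40. Stack: [41, 40]
BINARY_OP // → 41 // 40 = 1. Stack: [1]
LOAD_FAST b → push 33. Stack: [1, 33]
BINARY_OP % → 1 % 33 = 1. Stack: [1]
STORE_FAST n → n=1. Stack: []
LOAD_FAST_LOAD_FAST t,n → push 41,1. Stack: [41, 1]
BINARY_OP - → 41 - 1 = 40. Stack: [40]
STORE_FAST p → p=40. Stack: []
LOAD_CONST → push 4. Stack: [4]
LOAD_FAST t → push 41. Stack: [4, 41]
BINARY_OP * → 4 * 41 = 164. Stack: [164]
LOAD_FAST_LOAD_FAST a,a → push 14,14. Stack: [164, 14, 14]
BINARY_OP ^ → 14 ^ 14 = 0. Stack: [164, 0]
BINARY_OP ^ → 164 ^ 0 = 164. Stack: [164]
STORE_FAST m → m=164. Stack: []
LOAD_CONST → push 3. Stack: [3]
LOAD_FAST t → push 41. Stack: [3, 41]
BINARY_OP * → 3 * 41 = 123. Stack: [123]
LOAD_CONST → push 12. Stack: [123, 12]
LOAD_FAST t → push 41. Stack: [123, 12, 41]
BINARY_OP * → 12 * 41 = 492. Stack: [123, 492]
BINARY_OP ^ → 123 ^ 492 = 407. Stack: [407]
STORE_FAST m → m=407. Stack: []
LOAD_CONST → push 0. Stack: [0]
LOAD_FAST t → push 41. Stack: [0, 41]
BINARY_OP - → 0 - 41 = -41. Stack: [-41]
STORE_FAST k → k=-41. Stack: []
LOAD_FAST_LOAD_FAST t,a → push 41,14. Stack: [41, 14]
BINARY_OP + → 41 + 14 = 55. Stack: [55]
LOAD_CONST → push 1. Stack: [55, 1]
BINARY_OP << → 55 << 1 = 110. Stack: [110]
STORE_FAST m → m=110. Stack: []
LOAD_FAST k → push -41. Stack: [-41]
RETURN_VALUE → return -41.

-41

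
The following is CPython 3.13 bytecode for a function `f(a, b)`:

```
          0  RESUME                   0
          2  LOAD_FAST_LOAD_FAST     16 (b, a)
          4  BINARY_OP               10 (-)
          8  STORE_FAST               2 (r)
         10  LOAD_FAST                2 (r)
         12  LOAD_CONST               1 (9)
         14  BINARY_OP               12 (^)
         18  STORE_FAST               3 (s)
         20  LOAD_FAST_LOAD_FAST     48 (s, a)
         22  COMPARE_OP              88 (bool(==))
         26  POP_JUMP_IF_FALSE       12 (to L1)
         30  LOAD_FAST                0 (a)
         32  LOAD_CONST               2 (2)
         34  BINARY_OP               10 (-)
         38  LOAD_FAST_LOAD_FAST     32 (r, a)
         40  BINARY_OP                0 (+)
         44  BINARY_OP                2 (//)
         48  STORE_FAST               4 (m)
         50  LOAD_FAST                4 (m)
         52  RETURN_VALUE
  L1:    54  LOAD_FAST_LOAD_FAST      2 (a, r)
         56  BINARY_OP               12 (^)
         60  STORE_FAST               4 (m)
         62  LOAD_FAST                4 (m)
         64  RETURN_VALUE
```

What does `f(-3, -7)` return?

1

LOAD_FAST_LOAD_FAST b,a → push -7,-3. Stack: [-7, -3]
BINARY_OP - → -7 - -3 = -4. Stack: [-4]
STORE_FAST r → r=-4. Stack: []
LOAD_FAST r → push -4. Stack: [-4]
LOAD_CONST → push 9. Stack: [-4, 9]
BINARY_OP ^ → -4 ^ 9 = -11. Stack: [-11]
STORE_FAST s → s=-11. Stack: []
LOAD_FAST_LOAD_FAST s,a → push -11,-3. Stack: [-11, -3]
COMPARE_OP bool(==) → -11 vs -3 = False. Stack: [False]
POP_JUMP_IF_FALSE → pop False; jump. Stack: []
LOAD_FAST_LOAD_FAST a,r → push -3,-4. Stack: [-3, -4]
BINARY_OP ^ → -3 ^ -4 = 1. Stack: [1]
STORE_FAST m → m=1. Stack: []
LOAD_FAST m → push 1. Stack: [1]
RETURN_VALUE → return 1.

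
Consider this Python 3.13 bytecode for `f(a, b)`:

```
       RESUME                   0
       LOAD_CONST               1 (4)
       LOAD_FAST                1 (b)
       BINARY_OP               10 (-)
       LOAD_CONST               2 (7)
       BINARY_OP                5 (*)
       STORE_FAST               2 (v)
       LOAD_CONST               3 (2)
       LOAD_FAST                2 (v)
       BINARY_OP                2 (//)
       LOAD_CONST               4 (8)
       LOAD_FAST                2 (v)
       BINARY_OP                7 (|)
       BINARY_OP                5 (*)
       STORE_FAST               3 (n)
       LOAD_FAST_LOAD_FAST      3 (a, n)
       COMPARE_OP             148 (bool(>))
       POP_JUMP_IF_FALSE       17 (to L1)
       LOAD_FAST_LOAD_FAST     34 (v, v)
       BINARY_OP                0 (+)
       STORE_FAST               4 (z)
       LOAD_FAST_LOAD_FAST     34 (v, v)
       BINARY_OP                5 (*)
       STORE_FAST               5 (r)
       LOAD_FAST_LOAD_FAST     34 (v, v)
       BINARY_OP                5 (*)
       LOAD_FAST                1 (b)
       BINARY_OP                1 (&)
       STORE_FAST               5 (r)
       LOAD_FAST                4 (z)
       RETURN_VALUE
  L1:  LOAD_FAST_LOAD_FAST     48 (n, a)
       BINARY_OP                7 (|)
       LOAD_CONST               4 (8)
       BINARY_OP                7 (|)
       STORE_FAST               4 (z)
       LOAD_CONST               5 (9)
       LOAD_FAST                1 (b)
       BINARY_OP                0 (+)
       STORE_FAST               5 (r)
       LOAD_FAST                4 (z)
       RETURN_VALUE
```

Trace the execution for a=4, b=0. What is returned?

56

LOAD_CONST → push 4. Stack: [4]
LOAD_FAST b → push 0. Stack: [4, 0]
BINARY_OP - → 4 - 0 = 4. Stack: [4]
LOAD_CONST → push 7. Stack: [4, 7]
BINARY_OP * → 4 * 7 = 28. Stack: [28]
STORE_FAST v → v=28. Stack: []
LOAD_CONST → push 2. Stack: [2]
LOAD_FAST v → push 28. Stack: [2, 28]
BINARY_OP // → 2 // 28 = 0. Stack: [0]
LOAD_CONST → push 8. Stack: [0, 8]
LOAD_FAST v → push 28. Stack: [0, 8, 28]
BINARY_OP | → 8 | 28 = 28. Stack: [0, 28]
BINARY_OP * → 0 * 28 = 0. Stack: [0]
STORE_FAST n → n=0. Stack: []
LOAD_FAST_LOAD_FAST a,n → push 4,0. Stack: [4, 0]
COMPARE_OP bool(>) → 4 vs 0 = True. Stack: [True]
POP_JUMP_IF_FALSE → pop True; no jump. Stack: []
LOAD_FAST_LOAD_FAST v,v → push 28,28. Stack: [28, 28]
BINARY_OP + → 28 + 28 = 56. Stack: [56]
STORE_FAST z → z=56. Stack: []
LOAD_FAST_LOAD_FAST v,v → push 28,28. Stack: [28, 28]
BINARY_OP * → 28 * 28 = 784. Stack: [784]
STORE_FAST r → r=784. Stack: []
LOAD_FAST_LOAD_FAST v,v → push 28,28. Stack: [28, 28]
BINARY_OP * → 28 * 28 = 784. Stack: [784]
LOAD_FAST b → push 0. Stack: [784, 0]
BINARY_OP & → 784 & 0 = 0. Stack: [0]
STORE_FAST r → r=0. Stack: []
LOAD_FAST z → push 56. Stack: [56]
RETURN_VALUE → return 56.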